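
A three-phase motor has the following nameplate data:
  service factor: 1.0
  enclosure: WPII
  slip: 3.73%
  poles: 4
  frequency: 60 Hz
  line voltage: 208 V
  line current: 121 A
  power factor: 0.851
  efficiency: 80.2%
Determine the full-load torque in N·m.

164 N·m

P_in = √3·V·I·cosφ = 1.732 × 208 × 121 × 0.851 = 37096 W
P_out = η·P_in = 0.802 × 37096 = 29751 W
n_s = 120×60/4 = 1800 rpm; n = 1800×(1−0.0373) = 1733 rpm
ω = 2π×1733/60 = 181.5 rad/s
τ = P_out/ω = 29751/181.5 = 164 N·m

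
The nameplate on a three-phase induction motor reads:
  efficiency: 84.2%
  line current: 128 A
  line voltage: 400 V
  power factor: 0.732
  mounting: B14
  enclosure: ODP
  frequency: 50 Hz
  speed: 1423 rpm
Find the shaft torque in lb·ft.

271 lb·ft

P_in = √3·V·I·cosφ = 1.732 × 400 × 128 × 0.732 = 64913 W
P_out = η·P_in = 0.842 × 64913 = 54657 W
n = 1423 rpm
ω = 2π×1423/60 = 149 rad/s
τ = P_out/ω = 54657/149 = 366.8 N·m
In lb·ft: 366.8/1.356 = 271 lb·ft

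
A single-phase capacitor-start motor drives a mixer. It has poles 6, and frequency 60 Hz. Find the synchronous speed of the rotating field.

n_s = 120f/p = 120×60/6 = 1200 rpm

1200 rpm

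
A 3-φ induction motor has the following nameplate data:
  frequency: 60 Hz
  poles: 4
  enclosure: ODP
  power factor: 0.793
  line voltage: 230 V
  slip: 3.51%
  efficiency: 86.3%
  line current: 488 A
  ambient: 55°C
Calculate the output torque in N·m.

P_in = √3·V·I·cosφ = 1.732 × 230 × 488 × 0.793 = 154159 W
P_out = η·P_in = 0.863 × 154159 = 133039 W
n_s = 120×60/4 = 1800 rpm; n = 1800×(1−0.0351) = 1737 rpm
ω = 2π×1737/60 = 181.9 rad/s
τ = P_out/ω = 133039/181.9 = 731 N·m

731 N·m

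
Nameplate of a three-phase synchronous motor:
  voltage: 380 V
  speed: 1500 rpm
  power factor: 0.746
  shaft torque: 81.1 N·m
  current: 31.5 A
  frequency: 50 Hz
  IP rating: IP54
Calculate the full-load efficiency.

ω = 2π × 1500/60 = 157.1 rad/s; P_out = τω = 81.1 × 157.1 = 12741 W
P_in = √3·V_L·I_L·cosφ = 1.732 × 380 × 31.5 × 0.746 = 15466 W
η = P_out / P_in = 12741 / 15466 = 0.824 = 82.4%

82.4 %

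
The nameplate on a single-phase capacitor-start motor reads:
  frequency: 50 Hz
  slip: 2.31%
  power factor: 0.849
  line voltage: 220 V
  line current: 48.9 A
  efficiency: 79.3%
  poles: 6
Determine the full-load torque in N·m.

P_in = V·I·cosφ = 220 × 48.9 × 0.849 = 9134 W
P_out = η·P_in = 0.793 × 9134 = 7243 W
n_s = 120×50/6 = 1000 rpm; n = 1000×(1−0.0231) = 977 rpm
ω = 2π×977/60 = 102.3 rad/s
τ = P_out/ω = 7243/102.3 = 70.8 N·m

70.8 N·m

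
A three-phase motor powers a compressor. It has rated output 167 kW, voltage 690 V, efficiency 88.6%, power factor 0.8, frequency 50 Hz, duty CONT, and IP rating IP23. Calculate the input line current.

P_out = 167 kW = 167000 W
P_in = P_out / η = 167000 / 0.886 = 188488 W
I_L = P_in / (√3·V_L·cosφ) = 188488 / (1.732 × 690 × 0.8) = 197 A

197 A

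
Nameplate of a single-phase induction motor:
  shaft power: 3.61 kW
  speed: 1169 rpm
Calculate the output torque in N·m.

29.5 N·m

ω = 2π × 1169/60 = 122.4 rad/s
τ = P/ω = 3610/122.4 = 29.5 N·m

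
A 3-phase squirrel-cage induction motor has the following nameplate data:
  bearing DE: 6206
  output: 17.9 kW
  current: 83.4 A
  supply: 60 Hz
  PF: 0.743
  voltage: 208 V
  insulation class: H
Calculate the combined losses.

P_in = √3·V·I·cosφ = 1.732×208×83.4×0.743 = 22324 W
P_out = 17900 W
Losses = P_in − P_out = 22324 − 17900 = 4424 W

4.42 kW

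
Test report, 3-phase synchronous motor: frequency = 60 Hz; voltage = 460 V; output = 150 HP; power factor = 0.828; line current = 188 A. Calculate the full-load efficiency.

90.2 %

P_out = 150 × 746 = 111900 W
P_in = √3·V_L·I_L·cosφ = 1.732 × 460 × 188 × 0.828 = 124021 W
η = P_out / P_in = 111900 / 124021 = 0.902 = 90.2%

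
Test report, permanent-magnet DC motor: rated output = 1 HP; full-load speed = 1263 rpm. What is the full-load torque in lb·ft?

4.16 lb·ft

P_out = 1 × 746 = 746 W
ω = 2π × 1263/60 = 132.3 rad/s
τ = P_out/ω = 746/132.3 = 5.639 N·m
In lb·ft: 5.639/1.356 = 4.16 lb·ft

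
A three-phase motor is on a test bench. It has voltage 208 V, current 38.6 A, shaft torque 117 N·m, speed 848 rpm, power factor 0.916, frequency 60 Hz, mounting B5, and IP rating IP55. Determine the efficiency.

81.6 %

ω = 2π × 848/60 = 88.8 rad/s; P_out = τω = 117 × 88.8 = 10390 W
P_in = √3·V_L·I_L·cosφ = 1.732 × 208 × 38.6 × 0.916 = 12738 W
η = P_out / P_in = 10390 / 12738 = 0.816 = 81.6%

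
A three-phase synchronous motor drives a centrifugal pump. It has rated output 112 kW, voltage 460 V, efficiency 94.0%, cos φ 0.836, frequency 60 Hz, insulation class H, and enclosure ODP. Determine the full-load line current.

179 A

P_out = 112 kW = 112000 W
P_in = P_out / η = 112000 / 0.940 = 119149 W
I_L = P_in / (√3·V_L·cosφ) = 119149 / (1.732 × 460 × 0.836) = 179 A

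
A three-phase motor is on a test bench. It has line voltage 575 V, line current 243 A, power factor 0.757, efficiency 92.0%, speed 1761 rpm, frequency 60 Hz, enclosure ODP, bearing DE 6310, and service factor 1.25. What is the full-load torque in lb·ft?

P_in = √3·V·I·cosφ = 1.732 × 575 × 243 × 0.757 = 183197 W
P_out = η·P_in = 0.92 × 183197 = 168541 W
n = 1761 rpm
ω = 2π×1761/60 = 184.4 rad/s
τ = P_out/ω = 168541/184.4 = 914 N·m
In lb·ft: 914/1.356 = 674 lb·ft

674 lb·ft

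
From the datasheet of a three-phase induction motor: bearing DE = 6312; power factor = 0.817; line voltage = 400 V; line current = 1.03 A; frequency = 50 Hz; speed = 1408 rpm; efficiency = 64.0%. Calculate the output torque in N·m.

P_in = √3·V·I·cosφ = 1.732 × 400 × 1.03 × 0.817 = 583 W
P_out = η·P_in = 0.64 × 583 = 373 W
n = 1408 rpm
ω = 2π×1408/60 = 147.4 rad/s
τ = P_out/ω = 373/147.4 = 2.53 N·m

2.53 N·m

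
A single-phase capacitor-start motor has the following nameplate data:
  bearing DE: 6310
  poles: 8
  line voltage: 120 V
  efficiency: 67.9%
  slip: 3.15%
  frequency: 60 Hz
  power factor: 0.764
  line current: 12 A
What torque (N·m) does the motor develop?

8.18 N·m

P_in = V·I·cosφ = 120 × 12 × 0.764 = 1100 W
P_out = η·P_in = 0.679 × 1100 = 747 W
n_s = 120×60/8 = 900 rpm; n = 900×(1−0.0315) = 872 rpm
ω = 2π×872/60 = 91.32 rad/s
τ = P_out/ω = 747/91.32 = 8.18 N·m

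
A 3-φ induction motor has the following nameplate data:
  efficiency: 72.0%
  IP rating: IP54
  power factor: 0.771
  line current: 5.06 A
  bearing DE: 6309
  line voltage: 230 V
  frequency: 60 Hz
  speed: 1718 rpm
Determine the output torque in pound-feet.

P_in = √3·V·I·cosφ = 1.732 × 230 × 5.06 × 0.771 = 1554 W
P_out = η·P_in = 0.72 × 1554 = 1119 W
n = 1718 rpm
ω = 2π×1718/60 = 179.9 rad/s
τ = P_out/ω = 1119/179.9 = 6.22 N·m
In lb·ft: 6.22/1.356 = 4.59 lb·ft

4.59 lb·ft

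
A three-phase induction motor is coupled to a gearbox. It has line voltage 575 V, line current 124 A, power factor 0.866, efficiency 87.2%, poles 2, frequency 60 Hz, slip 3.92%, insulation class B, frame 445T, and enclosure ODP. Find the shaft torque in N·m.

P_in = √3·V·I·cosφ = 1.732 × 575 × 124 × 0.866 = 106944 W
P_out = η·P_in = 0.872 × 106944 = 93255 W
n_s = 120×60/2 = 3600 rpm; n = 3600×(1−0.0392) = 3459 rpm
ω = 2π×3459/60 = 362.2 rad/s
τ = P_out/ω = 93255/362.2 = 257 N·m

257 N·m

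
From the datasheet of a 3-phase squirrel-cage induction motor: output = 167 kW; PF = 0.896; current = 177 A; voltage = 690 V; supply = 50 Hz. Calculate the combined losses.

P_in = √3·V·I·cosφ = 1.732×690×177×0.896 = 189530 W
P_out = 167000 W
Losses = P_in − P_out = 189530 − 167000 = 22530 W

22500 W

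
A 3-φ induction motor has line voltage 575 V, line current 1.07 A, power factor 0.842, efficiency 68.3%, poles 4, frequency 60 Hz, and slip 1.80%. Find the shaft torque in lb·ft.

P_in = √3·V·I·cosφ = 1.732 × 575 × 1.07 × 0.842 = 897 W
P_out = η·P_in = 0.683 × 897 = 613 W
n_s = 120×60/4 = 1800 rpm; n = 1800×(1−0.018) = 1768 rpm
ω = 2π×1768/60 = 185.1 rad/s
τ = P_out/ω = 613/185.1 = 3.312 N·m
In lb·ft: 3.312/1.356 = 2.44 lb·ft

2.44 lb·ft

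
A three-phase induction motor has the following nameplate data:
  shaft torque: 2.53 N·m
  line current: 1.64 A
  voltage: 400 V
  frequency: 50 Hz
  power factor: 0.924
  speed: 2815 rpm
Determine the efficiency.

71.0 %

ω = 2π × 2815/60 = 294.8 rad/s; P_out = τω = 2.53 × 294.8 = 746 W
P_in = √3·V_L·I_L·cosφ = 1.732 × 400 × 1.64 × 0.924 = 1050 W
η = P_out / P_in = 746 / 1050 = 0.710 = 71.0%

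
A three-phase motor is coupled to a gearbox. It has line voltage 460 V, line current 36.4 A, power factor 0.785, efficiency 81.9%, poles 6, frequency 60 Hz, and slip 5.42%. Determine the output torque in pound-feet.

P_in = √3·V·I·cosφ = 1.732 × 460 × 36.4 × 0.785 = 22765 W
P_out = η·P_in = 0.819 × 22765 = 18645 W
n_s = 120×60/6 = 1200 rpm; n = 1200×(1−0.0542) = 1135 rpm
ω = 2π×1135/60 = 118.9 rad/s
τ = P_out/ω = 18645/118.9 = 156.8 N·m
In lb·ft: 156.8/1.356 = 116 lb·ft

116 lb·ft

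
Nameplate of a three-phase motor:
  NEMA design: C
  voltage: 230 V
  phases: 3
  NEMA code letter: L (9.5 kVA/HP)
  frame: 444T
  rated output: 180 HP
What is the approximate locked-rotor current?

4290 A

S_LR = 9.5 × 180 = 1710 kVA
I_LR = S_LR/(√3·V_L) = 1710000/(1.732×230) = 4290 A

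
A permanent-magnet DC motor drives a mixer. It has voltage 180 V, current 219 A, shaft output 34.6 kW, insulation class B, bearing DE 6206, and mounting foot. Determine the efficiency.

87.8 %

P_out = 34.6 kW = 34600 W
P_in = V·I = 180 × 219 = 39420 W
η = P_out / P_in = 34600 / 39420 = 0.878 = 87.8%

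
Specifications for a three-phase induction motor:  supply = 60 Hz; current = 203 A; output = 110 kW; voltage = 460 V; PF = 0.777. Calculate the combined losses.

P_in = √3·V·I·cosφ = 1.732×460×203×0.777 = 125667 W
P_out = 110000 W
Losses = P_in − P_out = 125667 − 110000 = 15667 W

15700 W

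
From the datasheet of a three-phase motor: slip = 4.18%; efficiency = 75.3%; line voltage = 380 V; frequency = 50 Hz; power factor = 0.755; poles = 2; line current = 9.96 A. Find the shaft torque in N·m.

P_in = √3·V·I·cosφ = 1.732 × 380 × 9.96 × 0.755 = 4949 W
P_out = η·P_in = 0.753 × 4949 = 3727 W
n_s = 120×50/2 = 3000 rpm; n = 3000×(1−0.0418) = 2875 rpm
ω = 2π×2875/60 = 301.1 rad/s
τ = P_out/ω = 3727/301.1 = 12.4 N·m

12.4 N·m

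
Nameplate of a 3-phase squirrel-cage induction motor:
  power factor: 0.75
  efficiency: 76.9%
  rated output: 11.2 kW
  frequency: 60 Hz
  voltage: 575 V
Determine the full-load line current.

P_out = 11.2 kW = 11200 W
P_in = P_out / η = 11200 / 0.769 = 14564 W
I_L = P_in / (√3·V_L·cosφ) = 14564 / (1.732 × 575 × 0.75) = 19.5 A

19.5 A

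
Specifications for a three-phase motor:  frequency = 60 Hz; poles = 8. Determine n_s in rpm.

n_s = 120f/p = 120×60/8 = 900 rpm

900 rpm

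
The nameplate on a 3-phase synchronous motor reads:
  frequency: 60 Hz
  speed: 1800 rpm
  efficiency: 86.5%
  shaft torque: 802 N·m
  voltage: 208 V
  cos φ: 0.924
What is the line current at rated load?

ω = 2π×1800/60 = 188.5 rad/s; P_out = τω = 802 × 188.5 = 151177 W
P_in = P_out / η = 151177 / 0.865 = 174771 W
I_L = P_in / (√3·V_L·cosφ) = 174771 / (1.732 × 208 × 0.924) = 525 A

525 A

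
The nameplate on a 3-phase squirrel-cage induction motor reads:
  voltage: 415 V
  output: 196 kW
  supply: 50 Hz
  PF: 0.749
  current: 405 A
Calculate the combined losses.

22 kW

P_in = √3·V·I·cosφ = 1.732×415×405×0.749 = 218038 W
P_out = 196000 W
Losses = P_in − P_out = 218038 − 196000 = 22038 W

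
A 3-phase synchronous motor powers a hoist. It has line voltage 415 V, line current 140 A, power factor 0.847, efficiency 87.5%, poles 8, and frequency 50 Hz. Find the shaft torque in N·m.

P_in = √3·V·I·cosφ = 1.732 × 415 × 140 × 0.847 = 85233 W
P_out = η·P_in = 0.875 × 85233 = 74579 W
n = n_s = 120×50/8 = 750 rpm (synchronous)
ω = 2π×750/60 = 78.54 rad/s
τ = P_out/ω = 74579/78.54 = 950 N·m

950 N·m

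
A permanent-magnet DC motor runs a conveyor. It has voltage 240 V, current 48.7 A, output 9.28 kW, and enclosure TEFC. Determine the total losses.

P_in = V·I = 240×48.7 = 11688 W
P_out = 9280 W
Losses = P_in − P_out = 11688 − 9280 = 2408 W

2.41 kW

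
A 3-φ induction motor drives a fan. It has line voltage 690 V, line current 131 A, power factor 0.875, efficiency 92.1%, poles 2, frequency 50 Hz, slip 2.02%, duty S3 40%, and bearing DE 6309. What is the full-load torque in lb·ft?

P_in = √3·V·I·cosφ = 1.732 × 690 × 131 × 0.875 = 136986 W
P_out = η·P_in = 0.921 × 136986 = 126164 W
n_s = 120×50/2 = 3000 rpm; n = 3000×(1−0.0202) = 2939 rpm
ω = 2π×2939/60 = 307.8 rad/s
τ = P_out/ω = 126164/307.8 = 409.9 N·m
In lb·ft: 409.9/1.356 = 302 lb·ft

302 lb·ft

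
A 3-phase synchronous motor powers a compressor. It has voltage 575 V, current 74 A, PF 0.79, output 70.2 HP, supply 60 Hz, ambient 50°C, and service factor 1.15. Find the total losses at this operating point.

P_in = √3·V·I·cosφ = 1.732×575×74×0.79 = 58220 W
P_out = 70.2×746 = 52369 W
Losses = P_in − P_out = 58220 − 52369 = 5851 W

5850 W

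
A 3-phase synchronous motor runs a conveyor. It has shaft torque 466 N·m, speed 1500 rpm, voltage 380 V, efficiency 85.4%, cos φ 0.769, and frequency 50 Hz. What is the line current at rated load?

ω = 2π×1500/60 = 157.1 rad/s; P_out = τω = 466 × 157.1 = 73209 W
P_in = P_out / η = 73209 / 0.854 = 85725 W
I_L = P_in / (√3·V_L·cosφ) = 85725 / (1.732 × 380 × 0.769) = 169 A

169 A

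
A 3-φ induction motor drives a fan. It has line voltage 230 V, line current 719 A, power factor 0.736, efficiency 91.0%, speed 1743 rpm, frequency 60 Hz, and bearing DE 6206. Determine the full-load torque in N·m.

1050 N·m

P_in = √3·V·I·cosφ = 1.732 × 230 × 719 × 0.736 = 210806 W
P_out = η·P_in = 0.91 × 210806 = 191833 W
n = 1743 rpm
ω = 2π×1743/60 = 182.5 rad/s
τ = P_out/ω = 191833/182.5 = 1050 N·m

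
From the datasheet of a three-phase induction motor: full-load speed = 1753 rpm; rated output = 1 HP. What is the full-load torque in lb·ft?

P_out = 1 × 746 = 746 W
ω = 2π × 1753/60 = 183.6 rad/s
τ = P_out/ω = 746/183.6 = 4.063 N·m
In lb·ft: 4.063/1.356 = 3 lb·ft

3 lb·ft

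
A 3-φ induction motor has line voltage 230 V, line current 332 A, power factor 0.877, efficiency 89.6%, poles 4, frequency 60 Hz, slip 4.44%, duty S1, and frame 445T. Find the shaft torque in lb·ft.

P_in = √3·V·I·cosφ = 1.732 × 230 × 332 × 0.877 = 115988 W
P_out = η·P_in = 0.896 × 115988 = 103925 W
n_s = 120×60/4 = 1800 rpm; n = 1800×(1−0.0444) = 1720 rpm
ω = 2π×1720/60 = 180.1 rad/s
τ = P_out/ω = 103925/180.1 = 577 N·m
In lb·ft: 577/1.356 = 426 lb·ft

426 lb·ft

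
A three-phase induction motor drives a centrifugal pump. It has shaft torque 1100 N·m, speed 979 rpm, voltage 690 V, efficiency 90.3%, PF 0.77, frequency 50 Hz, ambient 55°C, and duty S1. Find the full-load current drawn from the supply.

ω = 2π×979/60 = 102.5 rad/s; P_out = τω = 1100 × 102.5 = 112750 W
P_in = P_out / η = 112750 / 0.903 = 124862 W
I_L = P_in / (√3·V_L·cosφ) = 124862 / (1.732 × 690 × 0.77) = 136 A

136 A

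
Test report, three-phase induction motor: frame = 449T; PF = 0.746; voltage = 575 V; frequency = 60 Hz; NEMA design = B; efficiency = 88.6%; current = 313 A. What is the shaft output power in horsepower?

P_in = √3·V·I·cosφ = 1.732 × 575 × 313 × 0.746 = 232541 W
P_out = η·P_in = 0.886 × 232541 = 206031 W
= 206031/746 = 276 HP

276 HP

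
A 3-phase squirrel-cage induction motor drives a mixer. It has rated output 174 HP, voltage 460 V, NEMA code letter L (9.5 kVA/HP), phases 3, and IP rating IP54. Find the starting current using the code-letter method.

S_LR = 9.5 × 174 = 1653 kVA
I_LR = S_LR/(√3·V_L) = 1653000/(1.732×460) = 2070 A

2070 A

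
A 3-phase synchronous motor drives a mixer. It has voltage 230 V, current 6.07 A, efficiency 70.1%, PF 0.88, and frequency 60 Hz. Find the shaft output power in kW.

P_in = √3·V·I·cosφ = 1.732 × 230 × 6.07 × 0.88 = 2128 W
P_out = η·P_in = 0.701 × 2128 = 1492 W

1.49 kW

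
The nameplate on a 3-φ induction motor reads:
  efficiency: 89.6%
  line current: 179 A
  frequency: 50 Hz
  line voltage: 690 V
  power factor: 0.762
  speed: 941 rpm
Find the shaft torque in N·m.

P_in = √3·V·I·cosφ = 1.732 × 690 × 179 × 0.762 = 163007 W
P_out = η·P_in = 0.896 × 163007 = 146054 W
n = 941 rpm
ω = 2π×941/60 = 98.54 rad/s
τ = P_out/ω = 146054/98.54 = 1480 N·m

1480 N·m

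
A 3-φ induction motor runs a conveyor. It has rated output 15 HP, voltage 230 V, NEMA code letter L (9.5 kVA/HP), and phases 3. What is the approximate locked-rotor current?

358 A

S_LR = 9.5 × 15 = 142.5 kVA
I_LR = S_LR/(√3·V_L) = 142500/(1.732×230) = 358 A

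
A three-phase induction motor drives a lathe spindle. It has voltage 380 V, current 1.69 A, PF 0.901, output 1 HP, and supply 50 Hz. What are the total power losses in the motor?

256 W

P_in = √3·V·I·cosφ = 1.732×380×1.69×0.901 = 1002 W
P_out = 1×746 = 746 W
Losses = P_in − P_out = 1002 − 746 = 256 W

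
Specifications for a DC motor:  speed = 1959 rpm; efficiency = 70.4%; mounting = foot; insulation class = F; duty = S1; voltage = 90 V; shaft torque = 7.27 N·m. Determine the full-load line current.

23.5 A

ω = 2π×1959/60 = 205.1 rad/s; P_out = τω = 7.27 × 205.1 = 1491 W
P_in = P_out / η = 1491 / 0.704 = 2118 W
I = P_in / V = 2118 / 90 = 23.5 A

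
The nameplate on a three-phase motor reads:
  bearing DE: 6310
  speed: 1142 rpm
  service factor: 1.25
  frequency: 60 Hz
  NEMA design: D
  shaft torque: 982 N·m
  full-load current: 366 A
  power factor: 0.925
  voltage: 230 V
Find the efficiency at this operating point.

ω = 2π × 1142/60 = 119.6 rad/s; P_out = τω = 982 × 119.6 = 117447 W
P_in = √3·V_L·I_L·cosφ = 1.732 × 230 × 366 × 0.925 = 134865 W
η = P_out / P_in = 117447 / 134865 = 0.871 = 87.1%

87.1 %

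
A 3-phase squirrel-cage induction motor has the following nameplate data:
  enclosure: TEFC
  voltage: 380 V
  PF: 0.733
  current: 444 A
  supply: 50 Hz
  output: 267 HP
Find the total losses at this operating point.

P_in = √3·V·I·cosφ = 1.732×380×444×0.733 = 214199 W
P_out = 267×746 = 199182 W
Losses = P_in − P_out = 214199 − 199182 = 15017 W

15 kW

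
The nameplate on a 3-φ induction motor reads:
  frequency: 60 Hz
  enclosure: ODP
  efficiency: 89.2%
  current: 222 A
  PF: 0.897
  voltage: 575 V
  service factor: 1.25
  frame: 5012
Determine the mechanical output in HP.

237 HP

P_in = √3·V·I·cosφ = 1.732 × 575 × 222 × 0.897 = 198318 W
P_out = η·P_in = 0.892 × 198318 = 176900 W
= 176900/746 = 237 HP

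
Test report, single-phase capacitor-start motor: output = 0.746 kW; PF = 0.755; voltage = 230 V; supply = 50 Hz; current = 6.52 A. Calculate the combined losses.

P_in = V·I·cosφ = 230×6.52×0.755 = 1132 W
P_out = 746 W
Losses = P_in − P_out = 1132 − 746 = 386 W

386 W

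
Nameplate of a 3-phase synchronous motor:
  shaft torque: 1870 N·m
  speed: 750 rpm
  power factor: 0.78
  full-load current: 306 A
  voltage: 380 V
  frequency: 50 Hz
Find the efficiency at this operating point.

ω = 2π × 750/60 = 78.54 rad/s; P_out = τω = 1870 × 78.54 = 146870 W
P_in = √3·V_L·I_L·cosφ = 1.732 × 380 × 306 × 0.78 = 157090 W
η = P_out / P_in = 146870 / 157090 = 0.935 = 93.5%

93.5 %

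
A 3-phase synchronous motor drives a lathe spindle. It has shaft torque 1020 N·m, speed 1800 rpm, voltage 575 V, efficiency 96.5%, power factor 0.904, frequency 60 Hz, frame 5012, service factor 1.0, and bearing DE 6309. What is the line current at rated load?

221 A

ω = 2π×1800/60 = 188.5 rad/s; P_out = τω = 1020 × 188.5 = 192270 W
P_in = P_out / η = 192270 / 0.965 = 199244 W
I_L = P_in / (√3·V_L·cosφ) = 199244 / (1.732 × 575 × 0.904) = 221 A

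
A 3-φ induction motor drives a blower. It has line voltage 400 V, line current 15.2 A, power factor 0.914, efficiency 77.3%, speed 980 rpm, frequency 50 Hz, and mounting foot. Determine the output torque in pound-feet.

53.5 lb·ft

P_in = √3·V·I·cosφ = 1.732 × 400 × 15.2 × 0.914 = 9625 W
P_out = η·P_in = 0.773 × 9625 = 7440 W
n = 980 rpm
ω = 2π×980/60 = 102.6 rad/s
τ = P_out/ω = 7440/102.6 = 72.51 N·m
In lb·ft: 72.51/1.356 = 53.5 lb·ft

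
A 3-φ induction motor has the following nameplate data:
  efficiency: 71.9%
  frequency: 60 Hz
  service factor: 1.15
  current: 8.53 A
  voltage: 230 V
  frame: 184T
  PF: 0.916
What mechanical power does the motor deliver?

2.24 kW

P_in = √3·V·I·cosφ = 1.732 × 230 × 8.53 × 0.916 = 3113 W
P_out = η·P_in = 0.719 × 3113 = 2238 W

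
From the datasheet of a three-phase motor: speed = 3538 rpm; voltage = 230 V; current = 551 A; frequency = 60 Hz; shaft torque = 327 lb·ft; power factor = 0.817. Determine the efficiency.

91.6 %

τ = 327 lb·ft × 1.356 = 443.4 N·m
ω = 2π × 3538/60 = 370.5 rad/s; P_out = τω = 443.4 × 370.5 = 164280 W
P_in = √3·V_L·I_L·cosφ = 1.732 × 230 × 551 × 0.817 = 179329 W
η = P_out / P_in = 164280 / 179329 = 0.916 = 91.6%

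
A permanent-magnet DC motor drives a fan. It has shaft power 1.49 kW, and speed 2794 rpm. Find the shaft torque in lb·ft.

3.76 lb·ft

ω = 2π × 2794/60 = 292.6 rad/s
τ = P/ω = 1490/292.6 = 5.092 N·m
In lb·ft: 5.092/1.356 = 3.76 lb·ft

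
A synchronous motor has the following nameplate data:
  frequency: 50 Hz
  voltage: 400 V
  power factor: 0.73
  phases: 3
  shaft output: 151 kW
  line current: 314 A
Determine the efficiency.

95.1 %

P_out = 151 kW = 151000 W
P_in = √3·V_L·I_L·cosφ = 1.732 × 400 × 314 × 0.73 = 158804 W
η = P_out / P_in = 151000 / 158804 = 0.951 = 95.1%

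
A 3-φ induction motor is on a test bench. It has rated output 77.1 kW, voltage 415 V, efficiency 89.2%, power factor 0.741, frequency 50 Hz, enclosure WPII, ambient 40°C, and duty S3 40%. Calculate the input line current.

P_out = 77.1 kW = 77100 W
P_in = P_out / η = 77100 / 0.892 = 86435 W
I_L = P_in / (√3·V_L·cosφ) = 86435 / (1.732 × 415 × 0.741) = 162 A

162 A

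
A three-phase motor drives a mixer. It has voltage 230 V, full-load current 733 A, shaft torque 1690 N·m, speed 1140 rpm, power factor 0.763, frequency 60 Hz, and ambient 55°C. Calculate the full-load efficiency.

90.6 %

ω = 2π × 1140/60 = 119.4 rad/s; P_out = τω = 1690 × 119.4 = 201786 W
P_in = √3·V_L·I_L·cosφ = 1.732 × 230 × 733 × 0.763 = 222794 W
η = P_out / P_in = 201786 / 222794 = 0.906 = 90.6%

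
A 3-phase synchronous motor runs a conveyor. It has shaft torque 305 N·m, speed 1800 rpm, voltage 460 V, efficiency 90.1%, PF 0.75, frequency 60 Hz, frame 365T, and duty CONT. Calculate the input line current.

ω = 2π×1800/60 = 188.5 rad/s; P_out = τω = 305 × 188.5 = 57493 W
P_in = P_out / η = 57493 / 0.901 = 63810 W
I_L = P_in / (√3·V_L·cosφ) = 63810 / (1.732 × 460 × 0.75) = 107 A

107 A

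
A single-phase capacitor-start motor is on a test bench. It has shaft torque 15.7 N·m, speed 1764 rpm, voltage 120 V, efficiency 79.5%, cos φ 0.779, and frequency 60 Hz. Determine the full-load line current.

ω = 2π×1764/60 = 184.7 rad/s; P_out = τω = 15.7 × 184.7 = 2900 W
P_in = P_out / η = 2900 / 0.795 = 3648 W
I = P_in / (V·cosφ) = 3648 / (120 × 0.779) = 39 A

39 A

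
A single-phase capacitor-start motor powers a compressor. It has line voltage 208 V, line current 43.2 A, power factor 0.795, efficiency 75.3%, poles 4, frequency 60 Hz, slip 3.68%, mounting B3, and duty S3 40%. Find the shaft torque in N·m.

29.6 N·m

P_in = V·I·cosφ = 208 × 43.2 × 0.795 = 7144 W
P_out = η·P_in = 0.753 × 7144 = 5379 W
n_s = 120×60/4 = 1800 rpm; n = 1800×(1−0.0368) = 1734 rpm
ω = 2π×1734/60 = 181.6 rad/s
τ = P_out/ω = 5379/181.6 = 29.6 N·m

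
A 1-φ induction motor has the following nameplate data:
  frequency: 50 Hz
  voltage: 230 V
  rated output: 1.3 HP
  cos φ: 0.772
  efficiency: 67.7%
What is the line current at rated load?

P_out = 1.3 × 746 = 970 W
P_in = P_out / η = 970 / 0.677 = 1433 W
I = P_in / (V·cosφ) = 1433 / (230 × 0.772) = 8.07 A

8.07 A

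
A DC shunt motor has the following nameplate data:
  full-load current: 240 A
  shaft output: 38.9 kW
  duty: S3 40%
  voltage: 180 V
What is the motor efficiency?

P_out = 38.9 kW = 38900 W
P_in = V·I = 180 × 240 = 43200 W
η = P_out / P_in = 38900 / 43200 = 0.900 = 90.0%

90.0 %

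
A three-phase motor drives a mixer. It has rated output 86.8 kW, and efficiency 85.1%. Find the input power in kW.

P_out = 86800 W
P_in = P_out/η = 86800/0.851 = 101998 W = 102 kW

102 kW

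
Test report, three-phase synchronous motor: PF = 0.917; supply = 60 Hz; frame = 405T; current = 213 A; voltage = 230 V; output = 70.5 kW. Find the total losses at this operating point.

7310 W

P_in = √3·V·I·cosφ = 1.732×230×213×0.917 = 77808 W
P_out = 70500 W
Losses = P_in − P_out = 77808 − 70500 = 7308 W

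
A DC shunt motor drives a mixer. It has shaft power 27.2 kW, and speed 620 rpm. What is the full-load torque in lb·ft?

ω = 2π × 620/60 = 64.93 rad/s
τ = P/ω = 27200/64.93 = 418.9 N·m
In lb·ft: 418.9/1.356 = 309 lb·ft

309 lb·ft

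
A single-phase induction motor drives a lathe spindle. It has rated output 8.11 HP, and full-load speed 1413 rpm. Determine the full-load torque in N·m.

P_out = 8.11 × 746 = 6050 W
ω = 2π × 1413/60 = 148 rad/s
τ = P_out/ω = 6050/148 = 40.9 N·m

40.9 N·m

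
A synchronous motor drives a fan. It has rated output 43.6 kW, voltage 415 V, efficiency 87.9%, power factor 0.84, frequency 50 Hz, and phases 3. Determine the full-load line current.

82.2 A

P_out = 43.6 kW = 43600 W
P_in = P_out / η = 43600 / 0.879 = 49602 W
I_L = P_in / (√3·V_L·cosφ) = 49602 / (1.732 × 415 × 0.84) = 82.2 A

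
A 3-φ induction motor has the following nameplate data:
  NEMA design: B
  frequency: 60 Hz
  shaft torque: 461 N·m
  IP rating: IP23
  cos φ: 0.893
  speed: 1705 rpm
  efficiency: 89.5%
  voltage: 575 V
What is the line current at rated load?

103 A

ω = 2π×1705/60 = 178.5 rad/s; P_out = τω = 461 × 178.5 = 82289 W
P_in = P_out / η = 82289 / 0.895 = 91943 W
I_L = P_in / (√3·V_L·cosφ) = 91943 / (1.732 × 575 × 0.893) = 103 A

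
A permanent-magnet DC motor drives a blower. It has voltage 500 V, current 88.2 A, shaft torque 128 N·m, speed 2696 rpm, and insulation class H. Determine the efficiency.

ω = 2π × 2696/60 = 282.3 rad/s; P_out = τω = 128 × 282.3 = 36134 W
P_in = V·I = 500 × 88.2 = 44100 W
η = P_out / P_in = 36134 / 44100 = 0.819 = 81.9%

81.9 %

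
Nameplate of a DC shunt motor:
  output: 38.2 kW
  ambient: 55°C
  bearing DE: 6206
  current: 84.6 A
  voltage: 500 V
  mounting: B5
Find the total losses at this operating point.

P_in = V·I = 500×84.6 = 42300 W
P_out = 38200 W
Losses = P_in − P_out = 42300 − 38200 = 4100 W

4.1 kW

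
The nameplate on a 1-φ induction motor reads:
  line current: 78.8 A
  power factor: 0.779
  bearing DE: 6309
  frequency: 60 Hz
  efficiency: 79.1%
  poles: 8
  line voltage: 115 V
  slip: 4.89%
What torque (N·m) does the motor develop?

62.3 N·m

P_in = V·I·cosφ = 115 × 78.8 × 0.779 = 7059 W
P_out = η·P_in = 0.791 × 7059 = 5584 W
n_s = 120×60/8 = 900 rpm; n = 900×(1−0.0489) = 856 rpm
ω = 2π×856/60 = 89.64 rad/s
τ = P_out/ω = 5584/89.64 = 62.3 N·m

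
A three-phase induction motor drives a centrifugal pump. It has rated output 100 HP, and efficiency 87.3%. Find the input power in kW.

85.5 kW

P_out = 100 × 746 = 74600 W
P_in = P_out/η = 74600/0.873 = 85452 W = 85.5 kW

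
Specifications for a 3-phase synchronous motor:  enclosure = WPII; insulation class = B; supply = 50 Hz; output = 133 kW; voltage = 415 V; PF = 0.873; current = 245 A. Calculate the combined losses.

P_in = √3·V·I·cosφ = 1.732×415×245×0.873 = 153736 W
P_out = 133000 W
Losses = P_in − P_out = 153736 − 133000 = 20736 W

20.7 kW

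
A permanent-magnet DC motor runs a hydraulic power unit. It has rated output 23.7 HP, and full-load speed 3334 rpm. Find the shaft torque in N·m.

50.6 N·m

P_out = 23.7 × 746 = 17680 W
ω = 2π × 3334/60 = 349.1 rad/s
τ = P_out/ω = 17680/349.1 = 50.6 N·m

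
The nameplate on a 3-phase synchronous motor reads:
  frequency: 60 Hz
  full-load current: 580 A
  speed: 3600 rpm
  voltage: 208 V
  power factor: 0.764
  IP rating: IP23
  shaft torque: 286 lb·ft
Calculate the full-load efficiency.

τ = 286 lb·ft × 1.356 = 387.8 N·m
ω = 2π × 3600/60 = 377 rad/s; P_out = τω = 387.8 × 377 = 146201 W
P_in = √3·V_L·I_L·cosφ = 1.732 × 208 × 580 × 0.764 = 159637 W
η = P_out / P_in = 146201 / 159637 = 0.916 = 91.6%

91.6 %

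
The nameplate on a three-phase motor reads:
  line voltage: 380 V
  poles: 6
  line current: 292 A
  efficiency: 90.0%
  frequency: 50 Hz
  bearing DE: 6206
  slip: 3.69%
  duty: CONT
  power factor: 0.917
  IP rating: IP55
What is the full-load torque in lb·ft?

1160 lb·ft

P_in = √3·V·I·cosφ = 1.732 × 380 × 292 × 0.917 = 176232 W
P_out = η·P_in = 0.9 × 176232 = 158609 W
n_s = 120×50/6 = 1000 rpm; n = 1000×(1−0.0369) = 963 rpm
ω = 2π×963/60 = 100.8 rad/s
τ = P_out/ω = 158609/100.8 = 1574 N·m
In lb·ft: 1574/1.356 = 1160 lb·ft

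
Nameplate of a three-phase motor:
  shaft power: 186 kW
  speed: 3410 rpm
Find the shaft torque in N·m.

521 N·m

ω = 2π × 3410/60 = 357.1 rad/s
τ = P/ω = 186000/357.1 = 521 N·m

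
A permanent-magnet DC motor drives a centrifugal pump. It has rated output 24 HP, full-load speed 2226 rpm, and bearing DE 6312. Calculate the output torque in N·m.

P_out = 24 × 746 = 17904 W
ω = 2π × 2226/60 = 233.1 rad/s
τ = P_out/ω = 17904/233.1 = 76.8 N·m

76.8 N·m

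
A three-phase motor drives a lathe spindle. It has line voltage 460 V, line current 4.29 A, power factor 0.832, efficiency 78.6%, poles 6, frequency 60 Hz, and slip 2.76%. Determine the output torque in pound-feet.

P_in = √3·V·I·cosφ = 1.732 × 460 × 4.29 × 0.832 = 2844 W
P_out = η·P_in = 0.786 × 2844 = 2235 W
n_s = 120×60/6 = 1200 rpm; n = 1200×(1−0.0276) = 1167 rpm
ω = 2π×1167/60 = 122.2 rad/s
τ = P_out/ω = 2235/122.2 = 18.29 N·m
In lb·ft: 18.29/1.356 = 13.5 lb·ft

13.5 lb·ft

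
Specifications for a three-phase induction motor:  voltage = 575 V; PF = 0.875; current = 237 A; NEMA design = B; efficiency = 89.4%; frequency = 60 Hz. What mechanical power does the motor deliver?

185 kW

P_in = √3·V·I·cosφ = 1.732 × 575 × 237 × 0.875 = 206525 W
P_out = η·P_in = 0.894 × 206525 = 184633 W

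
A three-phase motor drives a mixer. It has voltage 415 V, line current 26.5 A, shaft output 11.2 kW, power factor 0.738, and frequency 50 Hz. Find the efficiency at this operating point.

79.7 %

P_out = 11.2 kW = 11200 W
P_in = √3·V_L·I_L·cosφ = 1.732 × 415 × 26.5 × 0.738 = 14057 W
η = P_out / P_in = 11200 / 14057 = 0.797 = 79.7%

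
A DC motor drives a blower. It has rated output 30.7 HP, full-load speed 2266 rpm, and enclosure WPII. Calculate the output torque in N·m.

P_out = 30.7 × 746 = 22902 W
ω = 2π × 2266/60 = 237.3 rad/s
τ = P_out/ω = 22902/237.3 = 96.5 N·m

96.5 N·m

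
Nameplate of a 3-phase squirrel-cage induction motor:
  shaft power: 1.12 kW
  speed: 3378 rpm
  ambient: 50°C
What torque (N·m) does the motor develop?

3.17 N·m

ω = 2π × 3378/60 = 353.7 rad/s
τ = P/ω = 1120/353.7 = 3.17 N·m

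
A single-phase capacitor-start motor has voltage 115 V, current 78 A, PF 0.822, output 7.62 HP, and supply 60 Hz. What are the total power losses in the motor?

1690 W

P_in = V·I·cosφ = 115×78×0.822 = 7373 W
P_out = 7.62×746 = 5685 W
Losses = P_in − P_out = 7373 − 5685 = 1688 W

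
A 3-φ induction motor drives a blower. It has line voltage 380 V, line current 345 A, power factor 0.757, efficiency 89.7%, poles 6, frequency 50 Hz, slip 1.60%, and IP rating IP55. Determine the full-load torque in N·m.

1500 N·m

P_in = √3·V·I·cosφ = 1.732 × 380 × 345 × 0.757 = 171888 W
P_out = η·P_in = 0.897 × 171888 = 154184 W
n_s = 120×50/6 = 1000 rpm; n = 1000×(1−0.016) = 984 rpm
ω = 2π×984/60 = 103 rad/s
τ = P_out/ω = 154184/103 = 1500 N·m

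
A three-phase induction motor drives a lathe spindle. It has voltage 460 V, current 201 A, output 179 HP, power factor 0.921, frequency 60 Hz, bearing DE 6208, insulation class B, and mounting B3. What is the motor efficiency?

90.5 %

P_out = 179 × 746 = 133534 W
P_in = √3·V_L·I_L·cosφ = 1.732 × 460 × 201 × 0.921 = 147490 W
η = P_out / P_in = 133534 / 147490 = 0.905 = 90.5%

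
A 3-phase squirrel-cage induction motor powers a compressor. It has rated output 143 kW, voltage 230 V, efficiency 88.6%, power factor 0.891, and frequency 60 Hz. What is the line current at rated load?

455 A

P_out = 143 kW = 143000 W
P_in = P_out / η = 143000 / 0.886 = 161400 W
I_L = P_in / (√3·V_L·cosφ) = 161400 / (1.732 × 230 × 0.891) = 455 A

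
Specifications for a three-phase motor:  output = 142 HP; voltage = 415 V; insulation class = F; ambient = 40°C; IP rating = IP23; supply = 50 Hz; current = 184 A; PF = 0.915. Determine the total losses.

P_in = √3·V·I·cosφ = 1.732×415×184×0.915 = 121014 W
P_out = 142×746 = 105932 W
Losses = P_in − P_out = 121014 − 105932 = 15082 W

15100 W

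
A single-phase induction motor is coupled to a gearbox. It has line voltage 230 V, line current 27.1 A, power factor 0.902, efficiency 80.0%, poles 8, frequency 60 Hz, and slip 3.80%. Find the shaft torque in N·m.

49.6 N·m

P_in = V·I·cosφ = 230 × 27.1 × 0.902 = 5622 W
P_out = η·P_in = 0.8 × 5622 = 4498 W
n_s = 120×60/8 = 900 rpm; n = 900×(1−0.038) = 866 rpm
ω = 2π×866/60 = 90.69 rad/s
τ = P_out/ω = 4498/90.69 = 49.6 N·m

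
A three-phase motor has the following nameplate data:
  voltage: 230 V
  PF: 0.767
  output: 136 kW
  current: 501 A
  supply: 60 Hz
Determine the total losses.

P_in = √3·V·I·cosφ = 1.732×230×501×0.767 = 153077 W
P_out = 136000 W
Losses = P_in − P_out = 153077 − 136000 = 17077 W

17100 W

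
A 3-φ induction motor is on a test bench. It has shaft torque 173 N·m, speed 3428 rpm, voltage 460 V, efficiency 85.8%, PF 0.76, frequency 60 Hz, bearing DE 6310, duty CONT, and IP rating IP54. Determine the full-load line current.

ω = 2π×3428/60 = 359 rad/s; P_out = τω = 173 × 359 = 62107 W
P_in = P_out / η = 62107 / 0.858 = 72386 W
I_L = P_in / (√3·V_L·cosφ) = 72386 / (1.732 × 460 × 0.76) = 120 A

120 A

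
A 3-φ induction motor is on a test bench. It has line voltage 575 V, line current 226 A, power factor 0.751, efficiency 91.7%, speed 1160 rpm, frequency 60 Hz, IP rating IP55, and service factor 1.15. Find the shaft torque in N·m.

1280 N·m

P_in = √3·V·I·cosφ = 1.732 × 575 × 226 × 0.751 = 169030 W
P_out = η·P_in = 0.917 × 169030 = 155001 W
n = 1160 rpm
ω = 2π×1160/60 = 121.5 rad/s
τ = P_out/ω = 155001/121.5 = 1280 N·m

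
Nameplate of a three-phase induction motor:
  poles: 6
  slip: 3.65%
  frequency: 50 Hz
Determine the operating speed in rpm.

964 rpm

n_s = 120f/p = 120×50/6 = 1000 rpm
n = n_s(1 − s) = 1000 × (1 − 0.0365) = 964 rpm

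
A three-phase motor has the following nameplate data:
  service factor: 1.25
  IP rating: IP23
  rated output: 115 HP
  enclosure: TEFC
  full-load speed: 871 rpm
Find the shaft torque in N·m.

P_out = 115 × 746 = 85790 W
ω = 2π × 871/60 = 91.21 rad/s
τ = P_out/ω = 85790/91.21 = 941 N·m

941 N·m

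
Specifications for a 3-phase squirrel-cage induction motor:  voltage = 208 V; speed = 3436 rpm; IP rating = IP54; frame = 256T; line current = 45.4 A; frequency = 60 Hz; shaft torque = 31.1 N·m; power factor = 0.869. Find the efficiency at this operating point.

78.7 %

ω = 2π × 3436/60 = 359.8 rad/s; P_out = τω = 31.1 × 359.8 = 11190 W
P_in = √3·V_L·I_L·cosφ = 1.732 × 208 × 45.4 × 0.869 = 14213 W
η = P_out / P_in = 11190 / 14213 = 0.787 = 78.7%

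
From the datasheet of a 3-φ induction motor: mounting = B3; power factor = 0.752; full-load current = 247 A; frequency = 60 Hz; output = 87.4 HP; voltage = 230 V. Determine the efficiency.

88.1 %

P_out = 87.4 × 746 = 65200 W
P_in = √3·V_L·I_L·cosφ = 1.732 × 230 × 247 × 0.752 = 73993 W
η = P_out / P_in = 65200 / 73993 = 0.881 = 88.1%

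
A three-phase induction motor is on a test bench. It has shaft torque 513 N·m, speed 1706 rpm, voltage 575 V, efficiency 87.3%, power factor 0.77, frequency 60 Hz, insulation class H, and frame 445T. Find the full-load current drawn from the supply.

ω = 2π×1706/60 = 178.7 rad/s; P_out = τω = 513 × 178.7 = 91673 W
P_in = P_out / η = 91673 / 0.873 = 105009 W
I_L = P_in / (√3·V_L·cosφ) = 105009 / (1.732 × 575 × 0.77) = 137 A

137 A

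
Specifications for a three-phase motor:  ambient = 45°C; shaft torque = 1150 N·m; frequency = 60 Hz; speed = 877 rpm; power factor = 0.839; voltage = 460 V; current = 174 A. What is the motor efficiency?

90.8 %

ω = 2π × 877/60 = 91.84 rad/s; P_out = τω = 1150 × 91.84 = 105616 W
P_in = √3·V_L·I_L·cosφ = 1.732 × 460 × 174 × 0.839 = 116310 W
η = P_out / P_in = 105616 / 116310 = 0.908 = 90.8%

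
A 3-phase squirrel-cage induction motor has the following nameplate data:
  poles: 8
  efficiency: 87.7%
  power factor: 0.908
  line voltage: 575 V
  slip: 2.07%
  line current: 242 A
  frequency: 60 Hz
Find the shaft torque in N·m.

P_in = √3·V·I·cosφ = 1.732 × 575 × 242 × 0.908 = 218835 W
P_out = η·P_in = 0.877 × 218835 = 191918 W
n_s = 120×60/8 = 900 rpm; n = 900×(1−0.0207) = 881 rpm
ω = 2π×881/60 = 92.26 rad/s
τ = P_out/ω = 191918/92.26 = 2080 N·m

2080 N·m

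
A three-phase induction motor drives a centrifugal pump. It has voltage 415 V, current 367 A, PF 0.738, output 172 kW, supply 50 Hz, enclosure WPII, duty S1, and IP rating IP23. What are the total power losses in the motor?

22700 W

P_in = √3·V·I·cosφ = 1.732×415×367×0.738 = 194679 W
P_out = 172000 W
Losses = P_in − P_out = 194679 − 172000 = 22679 W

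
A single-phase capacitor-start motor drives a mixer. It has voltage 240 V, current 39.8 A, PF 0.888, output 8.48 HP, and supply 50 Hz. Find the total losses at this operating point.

2160 W

P_in = V·I·cosφ = 240×39.8×0.888 = 8482 W
P_out = 8.48×746 = 6326 W
Losses = P_in − P_out = 8482 − 6326 = 2156 W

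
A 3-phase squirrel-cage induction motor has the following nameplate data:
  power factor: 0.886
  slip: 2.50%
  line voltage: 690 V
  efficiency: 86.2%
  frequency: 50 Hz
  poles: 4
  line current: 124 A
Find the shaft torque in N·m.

739 N·m

P_in = √3·V·I·cosφ = 1.732 × 690 × 124 × 0.886 = 131296 W
P_out = η·P_in = 0.862 × 131296 = 113177 W
n_s = 120×50/4 = 1500 rpm; n = 1500×(1−0.025) = 1463 rpm
ω = 2π×1463/60 = 153.2 rad/s
τ = P_out/ω = 113177/153.2 = 739 N·m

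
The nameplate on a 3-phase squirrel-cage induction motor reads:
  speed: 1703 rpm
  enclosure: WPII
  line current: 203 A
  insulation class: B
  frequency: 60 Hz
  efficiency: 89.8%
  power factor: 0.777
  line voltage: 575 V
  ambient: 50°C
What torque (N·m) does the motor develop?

P_in = √3·V·I·cosφ = 1.732 × 575 × 203 × 0.777 = 157084 W
P_out = η·P_in = 0.898 × 157084 = 141061 W
n = 1703 rpm
ω = 2π×1703/60 = 178.3 rad/s
τ = P_out/ω = 141061/178.3 = 791 N·m

791 N·m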